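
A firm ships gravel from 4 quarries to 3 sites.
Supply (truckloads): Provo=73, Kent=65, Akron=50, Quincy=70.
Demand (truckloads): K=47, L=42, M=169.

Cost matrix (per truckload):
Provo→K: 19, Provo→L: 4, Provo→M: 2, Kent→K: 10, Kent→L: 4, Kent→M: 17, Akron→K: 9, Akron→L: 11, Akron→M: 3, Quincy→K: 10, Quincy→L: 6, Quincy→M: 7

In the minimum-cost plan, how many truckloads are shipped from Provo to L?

0

The minimum-cost plan:
  Provo to M: 73 × 2 = 146
  Kent to K: 23 × 10 = 230
  Kent to L: 42 × 4 = 168
  Akron to M: 50 × 3 = 150
  Quincy to K: 24 × 10 = 240
  Quincy to M: 46 × 7 = 322
Total cost = 1256.
The route Provo→L is not used.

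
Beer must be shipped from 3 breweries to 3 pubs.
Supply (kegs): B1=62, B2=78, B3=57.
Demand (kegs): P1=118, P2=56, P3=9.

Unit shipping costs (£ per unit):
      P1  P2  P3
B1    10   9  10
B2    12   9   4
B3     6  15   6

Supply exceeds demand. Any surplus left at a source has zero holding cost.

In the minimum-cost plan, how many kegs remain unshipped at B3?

0

Minimum-cost shipments:
  B1→P1: 61 kegs
  B1→P2: 1 kegs
  B2→P2: 55 kegs
  B2→P3: 9 kegs
  B3→P1: 57 kegs
Total cost = £1492.
B3 ships 57 of its 57, leaving 0.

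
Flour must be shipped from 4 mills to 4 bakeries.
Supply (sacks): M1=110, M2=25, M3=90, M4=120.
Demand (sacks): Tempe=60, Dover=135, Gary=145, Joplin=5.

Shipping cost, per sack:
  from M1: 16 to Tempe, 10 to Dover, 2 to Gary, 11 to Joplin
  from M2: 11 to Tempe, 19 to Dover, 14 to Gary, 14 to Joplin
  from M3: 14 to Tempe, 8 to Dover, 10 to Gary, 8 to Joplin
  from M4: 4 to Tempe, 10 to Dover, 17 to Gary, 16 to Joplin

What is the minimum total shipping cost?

One minimum-cost allocation:
  M1–Gary: 110 × 2 = 220
  M2–Gary: 25 × 14 = 350
  M3–Dover: 75 × 8 = 600
  M3–Gary: 10 × 10 = 100
  M3–Joplin: 5 × 8 = 40
  M4–Tempe: 60 × 4 = 240
  M4–Dover: 60 × 10 = 600
Total = 220 + 350 + 600 + 100 + 40 + 240 + 600 = 2150.

2150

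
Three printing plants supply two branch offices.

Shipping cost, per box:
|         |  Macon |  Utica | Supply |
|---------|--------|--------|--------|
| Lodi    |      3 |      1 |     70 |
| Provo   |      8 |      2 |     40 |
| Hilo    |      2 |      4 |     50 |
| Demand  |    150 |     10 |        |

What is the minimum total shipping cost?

Optimal allocation:
  Lodi->Macon: 70 × 3 = 210
  Provo->Macon: 30 × 8 = 240
  Provo->Utica: 10 × 2 = 20
  Hilo->Macon: 50 × 2 = 100
Total = 210 + 240 + 20 + 100 = 570.

570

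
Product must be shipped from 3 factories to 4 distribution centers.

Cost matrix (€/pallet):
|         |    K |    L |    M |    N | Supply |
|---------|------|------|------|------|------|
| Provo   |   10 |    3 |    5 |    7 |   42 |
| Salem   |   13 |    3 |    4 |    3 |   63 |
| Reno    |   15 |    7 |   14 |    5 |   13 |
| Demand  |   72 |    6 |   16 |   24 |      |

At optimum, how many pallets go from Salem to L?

6

Solving gives:
  Provo->K: 42 pallets
  Salem->K: 30 pallets
  Salem->L: 6 pallets
  Salem->M: 16 pallets
  Salem->N: 11 pallets
  Reno->N: 13 pallets
Total cost = €990.
So Salem→L carries 6 pallets.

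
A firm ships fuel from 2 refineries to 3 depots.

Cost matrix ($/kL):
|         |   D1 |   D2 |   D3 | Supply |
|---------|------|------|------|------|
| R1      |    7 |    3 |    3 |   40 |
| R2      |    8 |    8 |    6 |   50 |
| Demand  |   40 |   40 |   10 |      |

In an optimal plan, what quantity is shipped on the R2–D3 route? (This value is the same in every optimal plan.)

Solving gives:
  R1–D2: 40 × $3 = $120
  R2–D1: 40 × $8 = $320
  R2–D3: 10 × $6 = $60
Total cost = $500.
So R2→D3 carries 10 kL.

10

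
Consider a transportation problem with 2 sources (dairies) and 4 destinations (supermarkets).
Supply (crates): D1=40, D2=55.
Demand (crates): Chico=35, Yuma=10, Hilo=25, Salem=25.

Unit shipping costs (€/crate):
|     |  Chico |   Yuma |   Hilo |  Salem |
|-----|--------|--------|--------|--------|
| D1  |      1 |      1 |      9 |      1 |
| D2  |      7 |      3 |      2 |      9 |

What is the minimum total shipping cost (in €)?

260

A cheapest plan:
  D1→Chico: 15 crates
  D1→Salem: 25 crates
  D2→Chico: 20 crates
  D2→Yuma: 10 crates
  D2→Hilo: 25 crates
Total cost = €260.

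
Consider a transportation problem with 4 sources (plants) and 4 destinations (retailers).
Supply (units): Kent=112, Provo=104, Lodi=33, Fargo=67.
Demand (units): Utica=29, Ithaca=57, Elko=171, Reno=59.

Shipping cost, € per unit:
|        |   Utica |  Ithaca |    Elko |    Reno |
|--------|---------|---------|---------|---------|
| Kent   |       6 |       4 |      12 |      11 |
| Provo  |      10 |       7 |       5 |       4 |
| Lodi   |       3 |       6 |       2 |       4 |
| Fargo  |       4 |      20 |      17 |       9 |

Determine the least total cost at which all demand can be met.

1911

One minimum-cost allocation:
  Kent–Ithaca: 57 × €4 = €228
  Kent–Elko: 34 × €12 = €408
  Kent–Reno: 21 × €11 = €231
  Provo–Elko: 104 × €5 = €520
  Lodi–Elko: 33 × €2 = €66
  Fargo–Utica: 29 × €4 = €116
  Fargo–Reno: 38 × €9 = €342
Total = 228 + 408 + 231 + 520 + 66 + 116 + 342 = €1911.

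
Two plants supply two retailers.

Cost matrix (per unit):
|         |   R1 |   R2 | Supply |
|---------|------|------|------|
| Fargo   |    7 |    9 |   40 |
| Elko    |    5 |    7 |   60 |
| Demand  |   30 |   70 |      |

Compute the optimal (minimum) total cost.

One minimum-cost allocation:
  Fargo->R2: 40 × 9 = 360
  Elko->R1: 30 × 5 = 150
  Elko->R2: 30 × 7 = 210
Total = 360 + 150 + 210 = 720.

720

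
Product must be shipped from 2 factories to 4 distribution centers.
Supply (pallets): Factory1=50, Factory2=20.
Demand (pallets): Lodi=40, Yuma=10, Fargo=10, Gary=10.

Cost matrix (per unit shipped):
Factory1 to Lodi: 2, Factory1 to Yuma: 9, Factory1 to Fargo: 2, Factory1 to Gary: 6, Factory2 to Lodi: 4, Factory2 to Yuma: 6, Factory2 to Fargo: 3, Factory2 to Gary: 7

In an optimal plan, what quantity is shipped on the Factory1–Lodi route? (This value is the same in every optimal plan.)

Solving gives:
  Factory1–Lodi: 40 × 2 = 80
  Factory1–Fargo: 10 × 2 = 20
  Factory2–Yuma: 10 × 6 = 60
  Factory2–Gary: 10 × 7 = 70
Total cost = 230.
So Factory1→Lodi carries 40 pallets.

40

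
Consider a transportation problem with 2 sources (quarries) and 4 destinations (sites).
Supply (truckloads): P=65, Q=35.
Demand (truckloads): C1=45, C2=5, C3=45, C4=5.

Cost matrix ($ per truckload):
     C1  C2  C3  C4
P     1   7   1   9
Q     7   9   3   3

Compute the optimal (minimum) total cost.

200

A cheapest plan:
  P→C1: 45 truckloads
  P→C2: 5 truckloads
  P→C3: 15 truckloads
  Q→C3: 30 truckloads
  Q→C4: 5 truckloads
Total cost = $200.
(Supply check: P ships 65; Q ships 35.)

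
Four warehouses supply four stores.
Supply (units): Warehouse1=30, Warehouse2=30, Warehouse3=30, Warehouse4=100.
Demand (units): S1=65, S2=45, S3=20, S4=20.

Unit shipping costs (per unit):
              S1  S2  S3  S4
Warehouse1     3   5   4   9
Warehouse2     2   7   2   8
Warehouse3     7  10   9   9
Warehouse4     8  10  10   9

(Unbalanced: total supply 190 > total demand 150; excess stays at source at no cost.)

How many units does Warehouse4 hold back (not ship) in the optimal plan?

40

Minimum-cost shipments:
  Warehouse1->S2: 30 × 5 = 150
  Warehouse2->S1: 10 × 2 = 20
  Warehouse2->S3: 20 × 2 = 40
  Warehouse3->S1: 30 × 7 = 210
  Warehouse4->S1: 25 × 8 = 200
  Warehouse4->S2: 15 × 10 = 150
  Warehouse4->S4: 20 × 9 = 180
Total cost = 950.
Warehouse4 ships 60 of its 100, leaving 40.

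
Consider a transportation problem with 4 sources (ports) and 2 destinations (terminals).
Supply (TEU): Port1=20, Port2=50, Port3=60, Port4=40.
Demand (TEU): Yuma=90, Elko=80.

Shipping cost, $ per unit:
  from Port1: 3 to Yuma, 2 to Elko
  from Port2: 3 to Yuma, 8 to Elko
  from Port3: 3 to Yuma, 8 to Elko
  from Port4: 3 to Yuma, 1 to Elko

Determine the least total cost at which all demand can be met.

510

A cheapest plan:
  Port1→Elko: 20 × $2 = $40
  Port2→Yuma: 50 × $3 = $150
  Port3→Yuma: 40 × $3 = $120
  Port3→Elko: 20 × $8 = $160
  Port4→Elko: 40 × $1 = $40
Total = 40 + 150 + 120 + 160 + 40 = $510.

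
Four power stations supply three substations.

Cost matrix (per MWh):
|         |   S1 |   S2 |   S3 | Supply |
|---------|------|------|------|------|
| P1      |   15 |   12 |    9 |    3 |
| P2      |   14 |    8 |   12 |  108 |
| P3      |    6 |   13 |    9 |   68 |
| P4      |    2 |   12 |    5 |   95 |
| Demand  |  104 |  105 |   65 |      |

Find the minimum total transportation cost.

One minimum-cost allocation:
  P1->S3: 3 MWh
  P2->S2: 105 MWh
  P2->S3: 3 MWh
  P3->S1: 68 MWh
  P4->S1: 36 MWh
  P4->S3: 59 MWh
Total cost = 1678.

1678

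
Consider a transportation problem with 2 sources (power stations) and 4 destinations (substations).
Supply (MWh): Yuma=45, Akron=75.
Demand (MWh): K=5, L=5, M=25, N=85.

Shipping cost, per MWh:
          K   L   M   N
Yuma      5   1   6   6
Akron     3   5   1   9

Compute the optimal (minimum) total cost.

690

Optimal allocation:
  Yuma→L: 5 × 1 = 5
  Yuma→N: 40 × 6 = 240
  Akron→K: 5 × 3 = 15
  Akron→M: 25 × 1 = 25
  Akron→N: 45 × 9 = 405
Total = 5 + 240 + 15 + 25 + 405 = 690.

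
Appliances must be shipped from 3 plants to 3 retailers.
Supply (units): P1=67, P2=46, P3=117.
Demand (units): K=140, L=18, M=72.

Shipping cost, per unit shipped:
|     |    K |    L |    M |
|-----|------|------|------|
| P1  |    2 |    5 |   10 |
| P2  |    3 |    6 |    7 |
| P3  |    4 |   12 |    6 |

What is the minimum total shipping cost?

An optimal shipping plan:
  P1->K: 49 × 2 = 98
  P1->L: 18 × 5 = 90
  P2->K: 46 × 3 = 138
  P3->K: 45 × 4 = 180
  P3->M: 72 × 6 = 432
Total = 98 + 90 + 138 + 180 + 432 = 938.

938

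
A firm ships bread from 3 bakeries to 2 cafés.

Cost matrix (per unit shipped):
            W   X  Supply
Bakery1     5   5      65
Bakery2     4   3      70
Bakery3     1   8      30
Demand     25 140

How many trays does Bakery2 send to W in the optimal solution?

0

The minimum-cost plan:
  Bakery1->X: 65 × 5 = 325
  Bakery2->X: 70 × 3 = 210
  Bakery3->W: 25 × 1 = 25
  Bakery3->X: 5 × 8 = 40
Total cost = 600.
The route Bakery2→W is not used.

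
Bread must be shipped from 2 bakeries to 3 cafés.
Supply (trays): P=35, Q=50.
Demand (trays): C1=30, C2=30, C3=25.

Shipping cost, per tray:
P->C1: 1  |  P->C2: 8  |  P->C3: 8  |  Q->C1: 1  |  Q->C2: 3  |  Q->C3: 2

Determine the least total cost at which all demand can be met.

A cheapest plan:
  P–C1: 30 × 1 = 30
  P–C2: 5 × 8 = 40
  Q–C2: 25 × 3 = 75
  Q–C3: 25 × 2 = 50
Total = 30 + 40 + 75 + 50 = 195.
(Supply check: P ships 35; Q ships 50.)

195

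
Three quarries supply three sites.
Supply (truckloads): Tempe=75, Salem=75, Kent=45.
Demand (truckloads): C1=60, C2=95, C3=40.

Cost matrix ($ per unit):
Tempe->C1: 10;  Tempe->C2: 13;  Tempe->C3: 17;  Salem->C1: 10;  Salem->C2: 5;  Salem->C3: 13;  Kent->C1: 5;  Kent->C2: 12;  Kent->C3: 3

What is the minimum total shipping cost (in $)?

A cheapest plan:
  Tempe–C1: 55 truckloads
  Tempe–C2: 20 truckloads
  Salem–C2: 75 truckloads
  Kent–C1: 5 truckloads
  Kent–C3: 40 truckloads
Total cost = $1330.
(Supply check: Tempe ships 75; Salem ships 75; Kent ships 45.)

1330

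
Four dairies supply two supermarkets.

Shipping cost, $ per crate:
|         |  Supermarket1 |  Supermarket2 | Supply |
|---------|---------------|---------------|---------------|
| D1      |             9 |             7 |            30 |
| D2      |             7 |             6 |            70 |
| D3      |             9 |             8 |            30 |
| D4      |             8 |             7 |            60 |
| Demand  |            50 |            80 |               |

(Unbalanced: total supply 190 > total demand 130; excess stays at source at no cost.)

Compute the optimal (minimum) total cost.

890

One minimum-cost allocation:
  D1→Supermarket2: 30 crates
  D2→Supermarket1: 50 crates
  D2→Supermarket2: 20 crates
  D4→Supermarket2: 30 crates
Total cost = $890.
(Supply check: D1 ships 30; D2 ships 70; D3 ships 0; D4 ships 30.)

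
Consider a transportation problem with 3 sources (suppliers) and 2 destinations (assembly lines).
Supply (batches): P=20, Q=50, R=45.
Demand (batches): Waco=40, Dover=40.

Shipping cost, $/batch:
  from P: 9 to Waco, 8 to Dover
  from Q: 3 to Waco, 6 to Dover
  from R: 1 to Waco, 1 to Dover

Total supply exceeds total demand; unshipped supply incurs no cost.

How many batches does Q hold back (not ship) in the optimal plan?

15

Minimum-cost shipments:
  Q to Waco: 35 × $3 = $105
  R to Waco: 5 × $1 = $5
  R to Dover: 40 × $1 = $40
Total cost = $150.
Q ships 35 of its 50, leaving 15.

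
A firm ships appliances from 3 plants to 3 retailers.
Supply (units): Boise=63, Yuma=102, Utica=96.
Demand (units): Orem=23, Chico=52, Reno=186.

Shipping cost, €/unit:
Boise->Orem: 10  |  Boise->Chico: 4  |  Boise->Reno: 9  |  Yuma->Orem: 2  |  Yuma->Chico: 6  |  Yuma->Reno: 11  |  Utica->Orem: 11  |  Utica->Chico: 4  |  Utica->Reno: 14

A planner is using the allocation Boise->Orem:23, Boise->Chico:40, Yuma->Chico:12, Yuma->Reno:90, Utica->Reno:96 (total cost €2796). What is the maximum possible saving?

490

Current plan cost = 23·10 + 40·4 + 12·6 + 90·11 + 96·14 = €2796.
Optimal plan:
  Boise→Reno: 63 units
  Yuma→Orem: 23 units
  Yuma→Reno: 79 units
  Utica→Chico: 52 units
  Utica→Reno: 44 units
Optimal cost = €2306.
Saving = 2796 − 2306 = €490.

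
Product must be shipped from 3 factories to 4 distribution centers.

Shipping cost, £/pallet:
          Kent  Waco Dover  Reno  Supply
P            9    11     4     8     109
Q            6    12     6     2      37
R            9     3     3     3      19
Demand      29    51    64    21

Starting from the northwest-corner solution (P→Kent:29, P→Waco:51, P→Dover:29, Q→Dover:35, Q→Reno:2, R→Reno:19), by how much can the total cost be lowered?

289

Current plan cost = 29·9 + 51·11 + 29·4 + 35·6 + 2·2 + 19·3 = £1209.
Optimal plan:
  P→Kent: 13 pallets
  P→Waco: 32 pallets
  P→Dover: 64 pallets
  Q→Kent: 16 pallets
  Q→Reno: 21 pallets
  R→Waco: 19 pallets
Optimal cost = £920.
Saving = 1209 − 920 = £289.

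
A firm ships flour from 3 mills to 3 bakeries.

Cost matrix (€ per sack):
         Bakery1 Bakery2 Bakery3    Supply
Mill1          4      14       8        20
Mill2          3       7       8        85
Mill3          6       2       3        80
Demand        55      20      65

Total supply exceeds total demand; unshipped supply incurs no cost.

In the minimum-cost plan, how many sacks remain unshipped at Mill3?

Minimum-cost shipments:
  Mill2–Bakery1: 55 × €3 = €165
  Mill2–Bakery2: 5 × €7 = €35
  Mill3–Bakery2: 15 × €2 = €30
  Mill3–Bakery3: 65 × €3 = €195
Total cost = €425.
Mill3 ships 80 of its 80, leaving 0.

0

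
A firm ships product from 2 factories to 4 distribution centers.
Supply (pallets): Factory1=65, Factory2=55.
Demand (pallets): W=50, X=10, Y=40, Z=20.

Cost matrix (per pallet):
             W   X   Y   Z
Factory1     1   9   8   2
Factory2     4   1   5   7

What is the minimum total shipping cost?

315

An optimal shipping plan:
  Factory1→W: 45 × 1 = 45
  Factory1→Z: 20 × 2 = 40
  Factory2→W: 5 × 4 = 20
  Factory2→X: 10 × 1 = 10
  Factory2→Y: 40 × 5 = 200
Total = 45 + 40 + 20 + 10 + 200 = 315.
(Supply check: Factory1 ships 65; Factory2 ships 55.)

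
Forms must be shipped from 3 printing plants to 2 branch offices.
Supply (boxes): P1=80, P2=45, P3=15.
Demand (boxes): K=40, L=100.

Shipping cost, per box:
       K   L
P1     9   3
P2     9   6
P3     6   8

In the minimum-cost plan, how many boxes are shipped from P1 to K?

The minimum-cost plan:
  P1→L: 80 × 3 = 240
  P2→K: 25 × 9 = 225
  P2→L: 20 × 6 = 120
  P3→K: 15 × 6 = 90
Total cost = 675.
The route P1→K is not used.

0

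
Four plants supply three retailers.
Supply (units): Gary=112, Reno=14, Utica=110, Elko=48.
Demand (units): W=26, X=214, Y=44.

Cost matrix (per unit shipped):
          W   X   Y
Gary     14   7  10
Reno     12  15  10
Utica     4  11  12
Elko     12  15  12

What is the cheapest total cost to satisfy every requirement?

2582

A cheapest plan:
  Gary–X: 112 × 7 = 784
  Reno–Y: 14 × 10 = 140
  Utica–W: 26 × 4 = 104
  Utica–X: 84 × 11 = 924
  Elko–X: 18 × 15 = 270
  Elko–Y: 30 × 12 = 360
Total = 784 + 140 + 104 + 924 + 270 + 360 = 2582.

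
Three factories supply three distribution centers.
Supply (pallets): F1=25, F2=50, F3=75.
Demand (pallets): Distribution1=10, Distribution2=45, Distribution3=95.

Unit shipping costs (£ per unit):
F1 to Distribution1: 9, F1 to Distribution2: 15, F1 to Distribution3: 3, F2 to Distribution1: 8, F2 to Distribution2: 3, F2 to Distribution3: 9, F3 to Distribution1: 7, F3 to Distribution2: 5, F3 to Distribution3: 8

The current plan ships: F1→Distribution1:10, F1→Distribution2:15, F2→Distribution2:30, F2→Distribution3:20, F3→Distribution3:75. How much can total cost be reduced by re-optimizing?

Current plan cost = 10·9 + 15·15 + 30·3 + 20·9 + 75·8 = £1185.
Optimal plan:
  F1–Distribution3: 25 × £3 = £75
  F2–Distribution2: 45 × £3 = £135
  F2–Distribution3: 5 × £9 = £45
  F3–Distribution1: 10 × £7 = £70
  F3–Distribution3: 65 × £8 = £520
Optimal cost = £845.
Saving = 1185 − 845 = £340.

340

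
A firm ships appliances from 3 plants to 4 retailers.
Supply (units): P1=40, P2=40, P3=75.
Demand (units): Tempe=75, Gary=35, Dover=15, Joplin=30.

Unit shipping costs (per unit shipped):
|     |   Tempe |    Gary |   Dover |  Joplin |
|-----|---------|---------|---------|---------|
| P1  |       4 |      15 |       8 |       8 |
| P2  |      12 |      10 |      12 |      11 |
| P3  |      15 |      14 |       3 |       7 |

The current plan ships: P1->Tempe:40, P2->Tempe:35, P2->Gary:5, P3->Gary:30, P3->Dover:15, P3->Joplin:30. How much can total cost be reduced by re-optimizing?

Current plan cost = 40·4 + 35·12 + 5·10 + 30·14 + 15·3 + 30·7 = 1305.
Optimal plan:
  P1–Tempe: 40 units
  P2–Tempe: 5 units
  P2–Gary: 35 units
  P3–Tempe: 30 units
  P3–Dover: 15 units
  P3–Joplin: 30 units
Optimal cost = 1275.
Saving = 1305 − 1275 = 30.

30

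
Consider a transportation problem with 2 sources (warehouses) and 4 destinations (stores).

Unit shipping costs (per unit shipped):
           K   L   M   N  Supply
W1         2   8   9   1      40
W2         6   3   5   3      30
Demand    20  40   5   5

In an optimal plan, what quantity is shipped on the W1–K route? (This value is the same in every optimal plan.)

20

Optimal shipments:
  W1→K: 20 units
  W1→L: 10 units
  W1→M: 5 units
  W1→N: 5 units
  W2→L: 30 units
Total cost = 260.
So W1→K carries 20 units.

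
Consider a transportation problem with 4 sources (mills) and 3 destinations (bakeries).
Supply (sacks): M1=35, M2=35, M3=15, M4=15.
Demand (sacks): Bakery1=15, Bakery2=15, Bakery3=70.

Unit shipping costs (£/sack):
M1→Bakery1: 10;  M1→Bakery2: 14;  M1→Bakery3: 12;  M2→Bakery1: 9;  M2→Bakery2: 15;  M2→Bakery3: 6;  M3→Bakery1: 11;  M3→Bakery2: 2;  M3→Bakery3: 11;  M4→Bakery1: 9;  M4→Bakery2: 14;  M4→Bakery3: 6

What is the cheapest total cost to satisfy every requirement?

720

One minimum-cost allocation:
  M1–Bakery1: 15 × £10 = £150
  M1–Bakery3: 20 × £12 = £240
  M2–Bakery3: 35 × £6 = £210
  M3–Bakery2: 15 × £2 = £30
  M4–Bakery3: 15 × £6 = £90
Total = 150 + 240 + 210 + 30 + 90 = £720.
(Supply check: M1 ships 35; M2 ships 35; M3 ships 15; M4 ships 15.)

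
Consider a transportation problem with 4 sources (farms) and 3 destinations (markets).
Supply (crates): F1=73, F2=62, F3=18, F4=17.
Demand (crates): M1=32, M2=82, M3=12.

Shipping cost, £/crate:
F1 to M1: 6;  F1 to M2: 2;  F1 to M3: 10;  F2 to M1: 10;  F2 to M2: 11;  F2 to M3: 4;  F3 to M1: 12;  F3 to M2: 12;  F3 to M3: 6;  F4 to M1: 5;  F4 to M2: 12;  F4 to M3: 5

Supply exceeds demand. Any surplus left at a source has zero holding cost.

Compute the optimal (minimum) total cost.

528

An optimal shipping plan:
  F1->M2: 73 × £2 = £146
  F2->M1: 15 × £10 = £150
  F2->M2: 9 × £11 = £99
  F2->M3: 12 × £4 = £48
  F4->M1: 17 × £5 = £85
Total = 146 + 150 + 99 + 48 + 85 = £528.
(Supply check: F1 ships 73; F2 ships 36; F3 ships 0; F4 ships 17.)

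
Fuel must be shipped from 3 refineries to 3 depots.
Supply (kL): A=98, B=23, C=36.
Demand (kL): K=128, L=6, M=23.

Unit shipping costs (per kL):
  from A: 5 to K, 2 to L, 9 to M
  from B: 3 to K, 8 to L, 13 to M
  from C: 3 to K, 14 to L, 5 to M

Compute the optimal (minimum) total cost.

695

A cheapest plan:
  A to K: 92 × 5 = 460
  A to L: 6 × 2 = 12
  B to K: 23 × 3 = 69
  C to K: 13 × 3 = 39
  C to M: 23 × 5 = 115
Total = 460 + 12 + 69 + 39 + 115 = 695.
(Supply check: A ships 98; B ships 23; C ships 36.)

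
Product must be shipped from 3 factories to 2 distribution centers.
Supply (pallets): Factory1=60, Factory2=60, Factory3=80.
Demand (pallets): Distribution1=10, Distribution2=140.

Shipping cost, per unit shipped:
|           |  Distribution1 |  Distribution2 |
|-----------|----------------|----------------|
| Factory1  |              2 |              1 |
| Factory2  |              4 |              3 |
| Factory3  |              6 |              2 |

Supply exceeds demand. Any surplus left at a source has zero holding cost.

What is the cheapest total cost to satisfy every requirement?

260

Optimal allocation:
  Factory1–Distribution2: 60 × 1 = 60
  Factory2–Distribution1: 10 × 4 = 40
  Factory3–Distribution2: 80 × 2 = 160
Total = 60 + 40 + 160 = 260.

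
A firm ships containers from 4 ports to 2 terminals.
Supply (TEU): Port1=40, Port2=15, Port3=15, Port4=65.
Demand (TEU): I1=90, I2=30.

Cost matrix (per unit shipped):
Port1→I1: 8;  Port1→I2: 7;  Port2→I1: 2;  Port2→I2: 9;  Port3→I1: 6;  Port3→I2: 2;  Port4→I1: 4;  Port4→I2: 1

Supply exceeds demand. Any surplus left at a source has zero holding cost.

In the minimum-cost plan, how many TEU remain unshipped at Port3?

0

An optimal plan:
  Port1->I1: 25 TEU
  Port2->I1: 15 TEU
  Port3->I2: 15 TEU
  Port4->I1: 50 TEU
  Port4->I2: 15 TEU
Total cost = 475.
Port3 ships 15 of its 15, leaving 0.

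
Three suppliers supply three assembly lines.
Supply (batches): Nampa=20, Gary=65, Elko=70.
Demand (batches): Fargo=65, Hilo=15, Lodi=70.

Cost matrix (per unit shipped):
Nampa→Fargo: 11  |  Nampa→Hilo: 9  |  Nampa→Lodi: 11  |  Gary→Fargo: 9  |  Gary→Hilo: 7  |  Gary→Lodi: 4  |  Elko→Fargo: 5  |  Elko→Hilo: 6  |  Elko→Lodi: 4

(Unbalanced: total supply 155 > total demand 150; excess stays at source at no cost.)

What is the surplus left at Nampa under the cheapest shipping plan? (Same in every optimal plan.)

Minimum-cost shipments:
  Nampa to Hilo: 15 × 9 = 135
  Gary to Lodi: 65 × 4 = 260
  Elko to Fargo: 65 × 5 = 325
  Elko to Lodi: 5 × 4 = 20
Total cost = 740.
Nampa ships 15 of its 20, leaving 5.

5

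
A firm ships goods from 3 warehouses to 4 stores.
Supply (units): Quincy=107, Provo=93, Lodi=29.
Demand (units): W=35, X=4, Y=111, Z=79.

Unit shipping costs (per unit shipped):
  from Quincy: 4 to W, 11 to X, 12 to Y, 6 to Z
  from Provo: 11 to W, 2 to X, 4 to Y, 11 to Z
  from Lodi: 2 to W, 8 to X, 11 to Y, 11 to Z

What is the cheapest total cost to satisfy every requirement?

A cheapest plan:
  Quincy→W: 6 × 4 = 24
  Quincy→Y: 22 × 12 = 264
  Quincy→Z: 79 × 6 = 474
  Provo→X: 4 × 2 = 8
  Provo→Y: 89 × 4 = 356
  Lodi→W: 29 × 2 = 58
Total = 24 + 264 + 474 + 8 + 356 + 58 = 1184.
(Supply check: Quincy ships 107; Provo ships 93; Lodi ships 29.)

1184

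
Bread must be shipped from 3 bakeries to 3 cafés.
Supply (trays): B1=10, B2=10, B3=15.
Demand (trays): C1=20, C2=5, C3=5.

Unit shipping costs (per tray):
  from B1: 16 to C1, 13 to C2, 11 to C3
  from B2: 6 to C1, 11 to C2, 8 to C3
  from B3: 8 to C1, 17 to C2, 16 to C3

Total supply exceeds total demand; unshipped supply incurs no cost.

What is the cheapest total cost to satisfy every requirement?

255

An optimal shipping plan:
  B1–C2: 5 trays
  B2–C1: 5 trays
  B2–C3: 5 trays
  B3–C1: 15 trays
Total cost = 255.
(Supply check: B1 ships 5; B2 ships 10; B3 ships 15.)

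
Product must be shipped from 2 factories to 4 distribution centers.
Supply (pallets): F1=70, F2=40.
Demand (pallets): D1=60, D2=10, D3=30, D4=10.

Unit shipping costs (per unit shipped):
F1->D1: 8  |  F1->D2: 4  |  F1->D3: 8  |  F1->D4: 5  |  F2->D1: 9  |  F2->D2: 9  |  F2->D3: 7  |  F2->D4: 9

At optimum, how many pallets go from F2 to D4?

0

The minimum-cost plan:
  F1→D1: 50 × 8 = 400
  F1→D2: 10 × 4 = 40
  F1→D4: 10 × 5 = 50
  F2→D1: 10 × 9 = 90
  F2→D3: 30 × 7 = 210
Total cost = 790.
The route F2→D4 is not used.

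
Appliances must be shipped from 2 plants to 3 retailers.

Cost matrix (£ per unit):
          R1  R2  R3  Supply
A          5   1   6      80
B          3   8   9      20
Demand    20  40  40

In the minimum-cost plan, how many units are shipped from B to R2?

Optimal shipments:
  A->R2: 40 × £1 = £40
  A->R3: 40 × £6 = £240
  B->R1: 20 × £3 = £60
Total cost = £340.
The route B→R2 is not used.

0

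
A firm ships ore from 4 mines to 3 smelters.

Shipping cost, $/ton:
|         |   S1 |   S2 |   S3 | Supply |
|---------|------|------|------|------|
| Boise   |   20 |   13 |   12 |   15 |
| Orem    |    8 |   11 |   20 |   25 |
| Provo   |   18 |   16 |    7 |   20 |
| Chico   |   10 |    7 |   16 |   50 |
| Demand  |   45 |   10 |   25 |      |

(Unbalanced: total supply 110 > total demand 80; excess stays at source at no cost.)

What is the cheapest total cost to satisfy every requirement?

A cheapest plan:
  Boise→S3: 5 × $12 = $60
  Orem→S1: 25 × $8 = $200
  Provo→S3: 20 × $7 = $140
  Chico→S1: 20 × $10 = $200
  Chico→S2: 10 × $7 = $70
Total = 60 + 200 + 140 + 200 + 70 = $670.
(Supply check: Boise ships 5; Orem ships 25; Provo ships 20; Chico ships 30.)

670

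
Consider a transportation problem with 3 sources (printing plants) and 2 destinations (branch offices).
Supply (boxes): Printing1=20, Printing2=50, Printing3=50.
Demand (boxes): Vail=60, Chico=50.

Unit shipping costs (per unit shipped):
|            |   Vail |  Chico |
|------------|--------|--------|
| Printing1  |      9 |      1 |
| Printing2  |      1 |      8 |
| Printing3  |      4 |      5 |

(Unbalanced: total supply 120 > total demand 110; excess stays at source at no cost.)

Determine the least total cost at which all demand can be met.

260

A cheapest plan:
  Printing1→Chico: 20 × 1 = 20
  Printing2→Vail: 50 × 1 = 50
  Printing3→Vail: 10 × 4 = 40
  Printing3→Chico: 30 × 5 = 150
Total = 20 + 50 + 40 + 150 = 260.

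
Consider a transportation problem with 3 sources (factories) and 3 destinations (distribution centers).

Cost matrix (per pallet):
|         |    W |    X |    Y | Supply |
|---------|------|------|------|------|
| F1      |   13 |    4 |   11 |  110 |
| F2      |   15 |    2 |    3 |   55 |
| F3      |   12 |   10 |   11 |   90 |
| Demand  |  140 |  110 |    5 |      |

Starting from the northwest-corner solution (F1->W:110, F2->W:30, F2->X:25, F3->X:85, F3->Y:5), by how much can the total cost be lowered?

750

Current plan cost = 110·13 + 30·15 + 25·2 + 85·10 + 5·11 = 2835.
Optimal plan:
  F1 to W: 50 × 13 = 650
  F1 to X: 60 × 4 = 240
  F2 to X: 50 × 2 = 100
  F2 to Y: 5 × 3 = 15
  F3 to W: 90 × 12 = 1080
Optimal cost = 2085.
Saving = 2835 − 2085 = 750.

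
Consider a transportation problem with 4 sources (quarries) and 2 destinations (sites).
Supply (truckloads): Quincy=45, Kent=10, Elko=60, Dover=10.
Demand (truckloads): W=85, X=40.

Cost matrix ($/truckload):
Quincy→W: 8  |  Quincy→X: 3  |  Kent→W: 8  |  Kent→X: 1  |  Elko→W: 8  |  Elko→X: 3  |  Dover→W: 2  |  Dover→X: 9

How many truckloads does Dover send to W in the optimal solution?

10

Solving gives:
  Quincy->W: 15 truckloads
  Quincy->X: 30 truckloads
  Kent->X: 10 truckloads
  Elko->W: 60 truckloads
  Dover->W: 10 truckloads
Total cost = $720.
So Dover→W carries 10 truckloads.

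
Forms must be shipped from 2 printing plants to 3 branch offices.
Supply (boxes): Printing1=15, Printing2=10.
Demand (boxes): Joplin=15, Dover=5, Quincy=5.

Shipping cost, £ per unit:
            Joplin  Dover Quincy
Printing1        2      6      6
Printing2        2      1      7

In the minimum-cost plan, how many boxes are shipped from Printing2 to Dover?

Optimal shipments:
  Printing1 to Joplin: 10 × £2 = £20
  Printing1 to Quincy: 5 × £6 = £30
  Printing2 to Joplin: 5 × £2 = £10
  Printing2 to Dover: 5 × £1 = £5
Total cost = £65.
So Printing2→Dover carries 5 boxes.

5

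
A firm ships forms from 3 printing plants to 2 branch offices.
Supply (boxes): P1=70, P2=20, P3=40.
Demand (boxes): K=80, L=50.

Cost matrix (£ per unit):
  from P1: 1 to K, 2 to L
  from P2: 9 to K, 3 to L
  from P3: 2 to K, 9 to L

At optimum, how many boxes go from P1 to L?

30

Solving gives:
  P1 to K: 40 boxes
  P1 to L: 30 boxes
  P2 to L: 20 boxes
  P3 to K: 40 boxes
Total cost = £240.
So P1→L carries 30 boxes.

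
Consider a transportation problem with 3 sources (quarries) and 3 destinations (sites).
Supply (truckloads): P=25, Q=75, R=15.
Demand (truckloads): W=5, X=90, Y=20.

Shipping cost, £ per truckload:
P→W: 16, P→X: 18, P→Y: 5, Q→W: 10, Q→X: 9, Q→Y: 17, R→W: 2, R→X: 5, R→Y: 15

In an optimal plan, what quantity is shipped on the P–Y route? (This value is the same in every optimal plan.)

The minimum-cost plan:
  P to X: 5 × £18 = £90
  P to Y: 20 × £5 = £100
  Q to X: 75 × £9 = £675
  R to W: 5 × £2 = £10
  R to X: 10 × £5 = £50
Total cost = £925.
So P→Y carries 20 truckloads.

20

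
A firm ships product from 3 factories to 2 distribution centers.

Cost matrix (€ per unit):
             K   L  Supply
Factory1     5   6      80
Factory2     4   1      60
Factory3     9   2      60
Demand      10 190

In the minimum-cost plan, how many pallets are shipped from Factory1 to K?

The minimum-cost plan:
  Factory1–K: 10 × €5 = €50
  Factory1–L: 70 × €6 = €420
  Factory2–L: 60 × €1 = €60
  Factory3–L: 60 × €2 = €120
Total cost = €650.
So Factory1→K carries 10 pallets.

10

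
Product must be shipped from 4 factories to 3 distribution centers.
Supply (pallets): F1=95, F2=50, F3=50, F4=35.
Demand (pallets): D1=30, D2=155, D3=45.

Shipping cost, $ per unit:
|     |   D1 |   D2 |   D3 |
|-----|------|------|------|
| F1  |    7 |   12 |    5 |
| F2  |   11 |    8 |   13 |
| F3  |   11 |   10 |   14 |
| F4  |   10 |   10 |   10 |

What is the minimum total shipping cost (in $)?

1925

One minimum-cost allocation:
  F1 to D1: 30 × $7 = $210
  F1 to D2: 20 × $12 = $240
  F1 to D3: 45 × $5 = $225
  F2 to D2: 50 × $8 = $400
  F3 to D2: 50 × $10 = $500
  F4 to D2: 35 × $10 = $350
Total = 210 + 240 + 225 + 400 + 500 + 350 = $1925.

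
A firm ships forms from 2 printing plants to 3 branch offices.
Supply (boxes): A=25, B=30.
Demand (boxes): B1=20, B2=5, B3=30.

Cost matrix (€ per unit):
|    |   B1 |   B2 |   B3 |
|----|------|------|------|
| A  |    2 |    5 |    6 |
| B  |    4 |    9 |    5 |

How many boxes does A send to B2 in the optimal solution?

The minimum-cost plan:
  A–B1: 20 × €2 = €40
  A–B2: 5 × €5 = €25
  B–B3: 30 × €5 = €150
Total cost = €215.
So A→B2 carries 5 boxes.

5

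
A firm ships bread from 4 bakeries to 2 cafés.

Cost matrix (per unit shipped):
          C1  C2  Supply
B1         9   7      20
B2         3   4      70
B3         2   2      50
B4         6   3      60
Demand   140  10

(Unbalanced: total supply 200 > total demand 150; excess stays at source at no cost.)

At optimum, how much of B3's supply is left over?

Minimum-cost shipments:
  B2 to C1: 70 × 3 = 210
  B3 to C1: 50 × 2 = 100
  B4 to C1: 20 × 6 = 120
  B4 to C2: 10 × 3 = 30
Total cost = 460.
B3 ships 50 of its 50, leaving 0.

0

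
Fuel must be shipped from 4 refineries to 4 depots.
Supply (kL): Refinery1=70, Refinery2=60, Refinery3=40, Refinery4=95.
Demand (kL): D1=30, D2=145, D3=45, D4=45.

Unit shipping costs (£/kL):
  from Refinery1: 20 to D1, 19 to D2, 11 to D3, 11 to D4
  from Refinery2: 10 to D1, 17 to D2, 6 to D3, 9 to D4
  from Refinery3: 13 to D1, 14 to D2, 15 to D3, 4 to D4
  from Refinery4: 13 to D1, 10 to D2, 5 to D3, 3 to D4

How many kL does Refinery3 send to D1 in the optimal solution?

Solving gives:
  Refinery1→D2: 50 × £19 = £950
  Refinery1→D3: 15 × £11 = £165
  Refinery1→D4: 5 × £11 = £55
  Refinery2→D1: 30 × £10 = £300
  Refinery2→D3: 30 × £6 = £180
  Refinery3→D4: 40 × £4 = £160
  Refinery4→D2: 95 × £10 = £950
Total cost = £2760.
The route Refinery3→D1 is not used.

0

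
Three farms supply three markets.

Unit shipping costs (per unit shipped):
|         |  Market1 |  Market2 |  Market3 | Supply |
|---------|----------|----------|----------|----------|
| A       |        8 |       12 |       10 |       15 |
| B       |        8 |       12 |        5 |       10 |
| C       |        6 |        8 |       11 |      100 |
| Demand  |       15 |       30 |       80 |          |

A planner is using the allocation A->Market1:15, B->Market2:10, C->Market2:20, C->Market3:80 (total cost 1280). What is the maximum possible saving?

145

Current plan cost = 15·8 + 10·12 + 20·8 + 80·11 = 1280.
Optimal plan:
  A→Market3: 15 × 10 = 150
  B→Market3: 10 × 5 = 50
  C→Market1: 15 × 6 = 90
  C→Market2: 30 × 8 = 240
  C→Market3: 55 × 11 = 605
Optimal cost = 1135.
Saving = 1280 − 1135 = 145.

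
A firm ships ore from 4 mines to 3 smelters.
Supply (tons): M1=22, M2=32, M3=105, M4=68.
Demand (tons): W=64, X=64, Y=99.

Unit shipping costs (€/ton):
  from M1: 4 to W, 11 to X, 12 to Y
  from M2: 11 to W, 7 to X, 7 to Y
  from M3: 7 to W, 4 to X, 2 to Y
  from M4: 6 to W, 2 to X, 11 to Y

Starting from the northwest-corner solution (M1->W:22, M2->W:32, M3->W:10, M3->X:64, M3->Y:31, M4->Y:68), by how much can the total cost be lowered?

744

Current plan cost = 22·4 + 32·11 + 10·7 + 64·4 + 31·2 + 68·11 = €1576.
Optimal plan:
  M1->W: 22 × €4 = €88
  M2->W: 32 × €11 = €352
  M3->W: 6 × €7 = €42
  M3->Y: 99 × €2 = €198
  M4->W: 4 × €6 = €24
  M4->X: 64 × €2 = €128
Optimal cost = €832.
Saving = 1576 − 832 = €744.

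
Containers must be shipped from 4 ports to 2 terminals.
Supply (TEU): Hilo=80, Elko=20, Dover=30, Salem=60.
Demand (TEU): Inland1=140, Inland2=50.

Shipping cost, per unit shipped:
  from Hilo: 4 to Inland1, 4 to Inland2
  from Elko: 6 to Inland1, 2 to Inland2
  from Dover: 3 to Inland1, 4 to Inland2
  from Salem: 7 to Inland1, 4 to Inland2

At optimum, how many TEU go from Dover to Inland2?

0

Optimal shipments:
  Hilo→Inland1: 80 × 4 = 320
  Elko→Inland2: 20 × 2 = 40
  Dover→Inland1: 30 × 3 = 90
  Salem→Inland1: 30 × 7 = 210
  Salem→Inland2: 30 × 4 = 120
Total cost = 780.
The route Dover→Inland2 is not used.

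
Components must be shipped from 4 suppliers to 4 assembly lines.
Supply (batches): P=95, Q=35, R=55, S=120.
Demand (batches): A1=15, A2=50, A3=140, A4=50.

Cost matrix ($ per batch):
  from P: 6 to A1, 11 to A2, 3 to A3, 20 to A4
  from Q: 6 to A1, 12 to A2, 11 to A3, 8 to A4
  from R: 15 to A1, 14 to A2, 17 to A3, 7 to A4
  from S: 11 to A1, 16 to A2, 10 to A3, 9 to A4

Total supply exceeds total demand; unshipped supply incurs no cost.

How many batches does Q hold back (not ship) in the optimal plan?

0

Minimum-cost shipments:
  P→A3: 95 × $3 = $285
  Q→A1: 15 × $6 = $90
  Q→A2: 20 × $12 = $240
  R→A2: 30 × $14 = $420
  R→A4: 25 × $7 = $175
  S→A3: 45 × $10 = $450
  S→A4: 25 × $9 = $225
Total cost = $1885.
Q ships 35 of its 35, leaving 0.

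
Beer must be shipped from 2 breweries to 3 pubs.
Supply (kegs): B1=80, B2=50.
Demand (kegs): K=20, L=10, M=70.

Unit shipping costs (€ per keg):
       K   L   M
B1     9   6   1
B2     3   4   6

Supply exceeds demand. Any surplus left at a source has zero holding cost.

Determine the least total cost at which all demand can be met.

One minimum-cost allocation:
  B1 to M: 70 kegs
  B2 to K: 20 kegs
  B2 to L: 10 kegs
Total cost = €170.

170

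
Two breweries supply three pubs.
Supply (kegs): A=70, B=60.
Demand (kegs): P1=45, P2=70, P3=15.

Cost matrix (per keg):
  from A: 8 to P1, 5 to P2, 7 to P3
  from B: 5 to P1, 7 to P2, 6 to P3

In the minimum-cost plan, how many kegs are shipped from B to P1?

The minimum-cost plan:
  A to P2: 70 × 5 = 350
  B to P1: 45 × 5 = 225
  B to P3: 15 × 6 = 90
Total cost = 665.
So B→P1 carries 45 kegs.

45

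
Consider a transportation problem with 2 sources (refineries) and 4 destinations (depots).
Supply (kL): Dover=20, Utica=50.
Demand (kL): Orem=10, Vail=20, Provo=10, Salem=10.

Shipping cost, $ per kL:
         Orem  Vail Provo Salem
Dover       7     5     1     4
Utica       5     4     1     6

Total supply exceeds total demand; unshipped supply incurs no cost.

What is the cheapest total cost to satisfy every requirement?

180

An optimal shipping plan:
  Dover–Provo: 10 × $1 = $10
  Dover–Salem: 10 × $4 = $40
  Utica–Orem: 10 × $5 = $50
  Utica–Vail: 20 × $4 = $80
Total = 10 + 40 + 50 + 80 = $180.
(Supply check: Dover ships 20; Utica ships 30.)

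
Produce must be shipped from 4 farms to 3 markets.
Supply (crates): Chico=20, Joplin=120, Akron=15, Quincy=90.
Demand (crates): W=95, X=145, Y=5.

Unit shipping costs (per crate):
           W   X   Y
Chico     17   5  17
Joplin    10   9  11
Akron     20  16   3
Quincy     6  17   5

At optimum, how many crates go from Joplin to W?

Solving gives:
  Chico->X: 20 crates
  Joplin->W: 5 crates
  Joplin->X: 115 crates
  Akron->X: 10 crates
  Akron->Y: 5 crates
  Quincy->W: 90 crates
Total cost = 1900.
So Joplin→W carries 5 crates.

5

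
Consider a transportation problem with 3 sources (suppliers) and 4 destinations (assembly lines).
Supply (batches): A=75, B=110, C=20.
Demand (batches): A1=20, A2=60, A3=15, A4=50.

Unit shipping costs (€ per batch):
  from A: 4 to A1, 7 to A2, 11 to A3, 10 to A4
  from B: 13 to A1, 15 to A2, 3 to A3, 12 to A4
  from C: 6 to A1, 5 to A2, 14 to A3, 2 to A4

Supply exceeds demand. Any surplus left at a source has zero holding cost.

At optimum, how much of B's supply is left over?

60

Minimum-cost shipments:
  A→A1: 20 batches
  A→A2: 55 batches
  B→A2: 5 batches
  B→A3: 15 batches
  B→A4: 30 batches
  C→A4: 20 batches
Total cost = €985.
B ships 50 of its 110, leaving 60.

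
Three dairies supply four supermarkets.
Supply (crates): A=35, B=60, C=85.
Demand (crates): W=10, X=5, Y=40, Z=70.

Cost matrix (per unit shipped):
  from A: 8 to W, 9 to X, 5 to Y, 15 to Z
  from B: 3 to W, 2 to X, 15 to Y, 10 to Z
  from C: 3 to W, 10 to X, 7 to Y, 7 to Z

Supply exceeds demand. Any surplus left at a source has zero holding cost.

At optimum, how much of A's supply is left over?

Minimum-cost shipments:
  A to Y: 35 × 5 = 175
  B to W: 10 × 3 = 30
  B to X: 5 × 2 = 10
  C to Y: 5 × 7 = 35
  C to Z: 70 × 7 = 490
Total cost = 740.
A ships 35 of its 35, leaving 0.

0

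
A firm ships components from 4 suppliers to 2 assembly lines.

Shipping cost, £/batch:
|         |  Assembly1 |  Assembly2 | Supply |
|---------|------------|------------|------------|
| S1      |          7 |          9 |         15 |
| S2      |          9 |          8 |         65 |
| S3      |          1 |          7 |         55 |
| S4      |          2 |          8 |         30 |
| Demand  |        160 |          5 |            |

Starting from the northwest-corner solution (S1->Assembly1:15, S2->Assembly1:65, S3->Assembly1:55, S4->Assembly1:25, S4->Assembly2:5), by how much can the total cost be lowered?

35

Current plan cost = 15·7 + 65·9 + 55·1 + 25·2 + 5·8 = £835.
Optimal plan:
  S1->Assembly1: 15 batches
  S2->Assembly1: 60 batches
  S2->Assembly2: 5 batches
  S3->Assembly1: 55 batches
  S4->Assembly1: 30 batches
Optimal cost = £800.
Saving = 835 − 800 = £35.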